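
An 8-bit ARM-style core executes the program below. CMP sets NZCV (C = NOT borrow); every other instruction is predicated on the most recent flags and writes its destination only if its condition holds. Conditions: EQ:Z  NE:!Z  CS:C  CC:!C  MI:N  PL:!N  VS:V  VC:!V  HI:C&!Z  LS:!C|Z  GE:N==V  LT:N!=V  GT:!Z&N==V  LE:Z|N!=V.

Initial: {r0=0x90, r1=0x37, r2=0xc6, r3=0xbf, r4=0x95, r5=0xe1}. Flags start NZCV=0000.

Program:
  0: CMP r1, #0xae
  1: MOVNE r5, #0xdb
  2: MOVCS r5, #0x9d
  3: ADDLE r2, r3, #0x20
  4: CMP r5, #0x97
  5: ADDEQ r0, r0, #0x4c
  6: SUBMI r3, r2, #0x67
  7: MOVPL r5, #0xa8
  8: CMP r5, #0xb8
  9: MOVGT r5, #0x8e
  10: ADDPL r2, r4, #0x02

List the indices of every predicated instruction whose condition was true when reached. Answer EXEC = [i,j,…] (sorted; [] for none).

0: ✓ CMP  NZCV=1001
1: ✓ MOVNE  r5←0xdb
2: · MOVCS
3: · ADDLE
4: ✓ CMP  NZCV=0010
5: · ADDEQ
6: · SUBMI
7: ✓ MOVPL  r5←0xa8
8: ✓ CMP  NZCV=1000
9: · MOVGT
10: · ADDPL

EXEC = [1,7]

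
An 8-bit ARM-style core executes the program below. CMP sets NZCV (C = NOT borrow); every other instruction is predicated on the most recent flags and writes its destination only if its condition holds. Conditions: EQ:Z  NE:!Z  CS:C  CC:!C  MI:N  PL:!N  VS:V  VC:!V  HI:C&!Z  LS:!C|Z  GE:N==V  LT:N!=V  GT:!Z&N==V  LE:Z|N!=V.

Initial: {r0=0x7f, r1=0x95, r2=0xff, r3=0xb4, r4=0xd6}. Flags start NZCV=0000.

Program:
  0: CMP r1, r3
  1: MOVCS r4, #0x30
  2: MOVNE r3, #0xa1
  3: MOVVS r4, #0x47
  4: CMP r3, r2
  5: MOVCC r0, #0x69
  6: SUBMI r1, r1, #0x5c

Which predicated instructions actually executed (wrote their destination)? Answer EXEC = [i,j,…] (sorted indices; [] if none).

[0] flags=1000 → (cmp)
[1] flags=1000 CS?F → skip
[2] flags=1000 NE?T → r3=0xa1
[3] flags=1000 VS?F → skip
[4] flags=1000 → (cmp)
[5] flags=1000 CC?T → r0=0x69
[6] flags=1000 MI?T → r1=0x39

EXEC = [2,5,6]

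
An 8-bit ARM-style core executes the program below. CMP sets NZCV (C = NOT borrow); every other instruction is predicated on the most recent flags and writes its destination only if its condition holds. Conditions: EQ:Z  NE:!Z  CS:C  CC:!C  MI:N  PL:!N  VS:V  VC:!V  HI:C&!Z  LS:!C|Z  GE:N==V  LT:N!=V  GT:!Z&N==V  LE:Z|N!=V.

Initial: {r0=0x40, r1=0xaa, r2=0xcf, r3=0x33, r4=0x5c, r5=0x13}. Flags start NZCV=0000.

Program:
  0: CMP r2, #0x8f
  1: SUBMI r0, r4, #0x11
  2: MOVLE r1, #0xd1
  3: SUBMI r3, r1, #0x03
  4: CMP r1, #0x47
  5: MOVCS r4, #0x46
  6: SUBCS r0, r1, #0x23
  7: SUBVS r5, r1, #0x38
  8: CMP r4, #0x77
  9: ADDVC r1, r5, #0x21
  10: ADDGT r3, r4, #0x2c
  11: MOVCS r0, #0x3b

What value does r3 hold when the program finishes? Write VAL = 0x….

VAL = 0x33

0: ✓ CMP  NZCV=0010
1: · SUBMI
2: · MOVLE
3: · SUBMI
4: ✓ CMP  NZCV=0011
5: ✓ MOVCS  r4←0x46
6: ✓ SUBCS  r0←0x87
7: ✓ SUBVS  r5←0x72
8: ✓ CMP  NZCV=1000
9: ✓ ADDVC  r1←0x93
10: · ADDGT
11: · MOVCS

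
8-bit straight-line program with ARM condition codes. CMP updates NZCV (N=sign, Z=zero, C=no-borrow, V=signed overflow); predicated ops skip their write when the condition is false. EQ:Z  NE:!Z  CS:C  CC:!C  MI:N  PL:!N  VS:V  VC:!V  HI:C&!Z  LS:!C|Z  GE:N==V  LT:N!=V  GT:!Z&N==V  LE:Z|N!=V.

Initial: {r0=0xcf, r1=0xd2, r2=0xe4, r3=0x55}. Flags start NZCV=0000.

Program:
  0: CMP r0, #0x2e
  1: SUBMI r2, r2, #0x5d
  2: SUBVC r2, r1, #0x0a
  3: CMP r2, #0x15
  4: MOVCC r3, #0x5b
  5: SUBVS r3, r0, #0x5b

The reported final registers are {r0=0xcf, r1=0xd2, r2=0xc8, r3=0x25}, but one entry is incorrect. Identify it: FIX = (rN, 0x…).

[0] flags=1010 → (cmp)
[1] flags=1010 MI?T → r2=0x87
[2] flags=1010 VC?T → r2=0xc8
[3] flags=1010 → (cmp)
[4] flags=1010 CC?F → skip
[5] flags=1010 VS?F → skip

FIX = (r3, 0x55)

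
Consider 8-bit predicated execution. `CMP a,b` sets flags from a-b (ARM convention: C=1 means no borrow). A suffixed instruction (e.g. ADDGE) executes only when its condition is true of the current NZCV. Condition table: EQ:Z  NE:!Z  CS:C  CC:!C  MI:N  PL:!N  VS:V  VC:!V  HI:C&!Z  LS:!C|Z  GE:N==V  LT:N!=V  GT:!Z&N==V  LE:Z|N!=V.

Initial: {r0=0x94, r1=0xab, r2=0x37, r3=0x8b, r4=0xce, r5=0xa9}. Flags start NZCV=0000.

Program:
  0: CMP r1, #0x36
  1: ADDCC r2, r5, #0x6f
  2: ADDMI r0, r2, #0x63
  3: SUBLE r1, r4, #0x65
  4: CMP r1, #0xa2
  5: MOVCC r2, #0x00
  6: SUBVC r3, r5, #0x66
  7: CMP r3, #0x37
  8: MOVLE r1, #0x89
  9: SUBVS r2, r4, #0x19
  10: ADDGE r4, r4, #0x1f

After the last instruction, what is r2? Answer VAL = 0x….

VAL = 0xb5

[0] flags=0011 → (cmp)
[1] flags=0011 CC?F → skip
[2] flags=0011 MI?F → skip
[3] flags=0011 LE?T → r1=0x69
[4] flags=1001 → (cmp)
[5] flags=1001 CC?T → r2=0x00
[6] flags=1001 VC?F → skip
[7] flags=0011 → (cmp)
[8] flags=0011 LE?T → r1=0x89
[9] flags=0011 VS?T → r2=0xb5
[10] flags=0011 GE?F → skip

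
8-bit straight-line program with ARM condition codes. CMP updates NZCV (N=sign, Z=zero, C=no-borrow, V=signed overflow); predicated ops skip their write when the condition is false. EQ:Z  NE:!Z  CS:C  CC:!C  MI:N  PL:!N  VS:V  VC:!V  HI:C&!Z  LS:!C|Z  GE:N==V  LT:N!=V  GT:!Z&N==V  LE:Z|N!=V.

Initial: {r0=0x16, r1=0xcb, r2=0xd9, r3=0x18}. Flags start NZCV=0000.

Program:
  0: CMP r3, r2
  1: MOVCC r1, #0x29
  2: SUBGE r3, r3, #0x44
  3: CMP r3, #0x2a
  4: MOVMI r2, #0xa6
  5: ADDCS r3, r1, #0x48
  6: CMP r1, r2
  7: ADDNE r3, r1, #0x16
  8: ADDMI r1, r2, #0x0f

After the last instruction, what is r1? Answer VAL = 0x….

0: ✓ CMP  NZCV=0000
1: ✓ MOVCC  r1←0x29
2: ✓ SUBGE  r3←0xd4
3: ✓ CMP  NZCV=1010
4: ✓ MOVMI  r2←0xa6
5: ✓ ADDCS  r3←0x71
6: ✓ CMP  NZCV=1001
7: ✓ ADDNE  r3←0x3f
8: ✓ ADDMI  r1←0xb5

VAL = 0xb5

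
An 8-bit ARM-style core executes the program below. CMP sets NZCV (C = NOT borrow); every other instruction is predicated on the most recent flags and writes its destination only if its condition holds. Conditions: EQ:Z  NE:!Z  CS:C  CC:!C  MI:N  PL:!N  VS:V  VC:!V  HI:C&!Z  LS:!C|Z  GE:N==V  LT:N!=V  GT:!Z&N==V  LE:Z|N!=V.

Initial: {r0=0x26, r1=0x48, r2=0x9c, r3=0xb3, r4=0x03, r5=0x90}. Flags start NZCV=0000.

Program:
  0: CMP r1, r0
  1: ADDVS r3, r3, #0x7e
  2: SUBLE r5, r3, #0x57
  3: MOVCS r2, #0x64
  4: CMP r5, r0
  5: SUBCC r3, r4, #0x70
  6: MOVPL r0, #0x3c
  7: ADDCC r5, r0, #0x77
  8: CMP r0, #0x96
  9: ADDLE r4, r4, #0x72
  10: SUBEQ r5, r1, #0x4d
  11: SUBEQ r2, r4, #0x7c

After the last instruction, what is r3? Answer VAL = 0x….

[0] flags=0010 → (cmp)
[1] flags=0010 VS?F → skip
[2] flags=0010 LE?F → skip
[3] flags=0010 CS?T → r2=0x64
[4] flags=0011 → (cmp)
[5] flags=0011 CC?F → skip
[6] flags=0011 PL?T → r0=0x3c
[7] flags=0011 CC?F → skip
[8] flags=1001 → (cmp)
[9] flags=1001 LE?F → skip
[10] flags=1001 EQ?F → skip
[11] flags=1001 EQ?F → skip

VAL = 0xb3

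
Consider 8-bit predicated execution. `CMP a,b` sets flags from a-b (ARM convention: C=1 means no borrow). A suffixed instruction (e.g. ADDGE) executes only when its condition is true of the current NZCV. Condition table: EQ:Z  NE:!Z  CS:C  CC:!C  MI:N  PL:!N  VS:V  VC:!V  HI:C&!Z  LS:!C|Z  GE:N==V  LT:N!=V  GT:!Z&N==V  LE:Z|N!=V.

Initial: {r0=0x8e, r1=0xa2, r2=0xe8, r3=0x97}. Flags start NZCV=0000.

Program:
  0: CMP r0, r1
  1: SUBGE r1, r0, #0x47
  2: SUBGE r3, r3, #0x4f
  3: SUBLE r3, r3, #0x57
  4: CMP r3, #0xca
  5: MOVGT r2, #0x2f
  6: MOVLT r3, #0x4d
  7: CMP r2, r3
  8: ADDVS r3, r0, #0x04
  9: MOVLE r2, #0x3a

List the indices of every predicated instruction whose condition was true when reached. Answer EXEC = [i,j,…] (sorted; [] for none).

0: ✓ CMP  NZCV=1000
1: · SUBGE
2: · SUBGE
3: ✓ SUBLE  r3←0x40
4: ✓ CMP  NZCV=0000
5: ✓ MOVGT  r2←0x2f
6: · MOVLT
7: ✓ CMP  NZCV=1000
8: · ADDVS
9: ✓ MOVLE  r2←0x3a

EXEC = [3,5,9]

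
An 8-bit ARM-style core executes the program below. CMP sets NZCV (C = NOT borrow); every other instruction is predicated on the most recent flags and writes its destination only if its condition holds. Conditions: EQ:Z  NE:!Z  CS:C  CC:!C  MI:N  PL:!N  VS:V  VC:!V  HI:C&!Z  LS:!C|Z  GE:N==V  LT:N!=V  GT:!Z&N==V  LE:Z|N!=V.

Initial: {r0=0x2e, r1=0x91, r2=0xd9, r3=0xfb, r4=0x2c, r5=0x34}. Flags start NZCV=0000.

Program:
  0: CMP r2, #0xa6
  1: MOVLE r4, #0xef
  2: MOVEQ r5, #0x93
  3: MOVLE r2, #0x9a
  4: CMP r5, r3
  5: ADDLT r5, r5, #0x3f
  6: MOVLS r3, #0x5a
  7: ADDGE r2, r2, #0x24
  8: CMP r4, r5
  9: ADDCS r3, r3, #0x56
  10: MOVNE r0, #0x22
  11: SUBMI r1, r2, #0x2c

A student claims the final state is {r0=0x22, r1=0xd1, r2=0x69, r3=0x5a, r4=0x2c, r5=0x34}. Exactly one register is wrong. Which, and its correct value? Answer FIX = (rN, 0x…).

FIX = (r2, 0xfd)

0: ✓ CMP  NZCV=0010
1: · MOVLE
2: · MOVEQ
3: · MOVLE
4: ✓ CMP  NZCV=0000
5: · ADDLT
6: ✓ MOVLS  r3←0x5a
7: ✓ ADDGE  r2←0xfd
8: ✓ CMP  NZCV=1000
9: · ADDCS
10: ✓ MOVNE  r0←0x22
11: ✓ SUBMI  r1←0xd1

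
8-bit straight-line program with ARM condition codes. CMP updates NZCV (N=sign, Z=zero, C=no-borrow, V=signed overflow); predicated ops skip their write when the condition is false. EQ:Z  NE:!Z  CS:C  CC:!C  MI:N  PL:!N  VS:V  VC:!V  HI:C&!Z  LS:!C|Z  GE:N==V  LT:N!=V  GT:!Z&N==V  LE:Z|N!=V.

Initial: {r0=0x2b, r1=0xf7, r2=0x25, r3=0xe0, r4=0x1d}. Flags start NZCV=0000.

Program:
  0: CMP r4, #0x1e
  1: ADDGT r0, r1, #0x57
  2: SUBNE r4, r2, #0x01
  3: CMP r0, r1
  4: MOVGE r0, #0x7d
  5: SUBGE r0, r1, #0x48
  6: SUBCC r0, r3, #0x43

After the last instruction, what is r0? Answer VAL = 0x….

VAL = 0x9d

[0] flags=1000 → (cmp)
[1] flags=1000 GT?F → skip
[2] flags=1000 NE?T → r4=0x24
[3] flags=0000 → (cmp)
[4] flags=0000 GE?T → r0=0x7d
[5] flags=0000 GE?T → r0=0xaf
[6] flags=0000 CC?T → r0=0x9d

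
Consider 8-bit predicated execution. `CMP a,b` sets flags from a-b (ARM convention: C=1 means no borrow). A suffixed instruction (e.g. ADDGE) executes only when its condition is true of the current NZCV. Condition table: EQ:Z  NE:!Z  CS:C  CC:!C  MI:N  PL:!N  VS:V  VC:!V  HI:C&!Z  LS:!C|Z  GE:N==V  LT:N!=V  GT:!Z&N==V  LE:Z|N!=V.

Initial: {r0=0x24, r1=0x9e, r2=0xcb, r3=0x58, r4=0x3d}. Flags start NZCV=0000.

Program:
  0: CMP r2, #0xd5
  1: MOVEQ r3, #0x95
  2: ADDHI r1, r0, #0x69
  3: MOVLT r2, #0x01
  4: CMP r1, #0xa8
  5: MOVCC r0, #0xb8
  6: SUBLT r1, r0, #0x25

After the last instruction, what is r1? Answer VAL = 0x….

0: ✓ CMP  NZCV=1000
1: · MOVEQ
2: · ADDHI
3: ✓ MOVLT  r2←0x01
4: ✓ CMP  NZCV=1000
5: ✓ MOVCC  r0←0xb8
6: ✓ SUBLT  r1←0x93

VAL = 0x93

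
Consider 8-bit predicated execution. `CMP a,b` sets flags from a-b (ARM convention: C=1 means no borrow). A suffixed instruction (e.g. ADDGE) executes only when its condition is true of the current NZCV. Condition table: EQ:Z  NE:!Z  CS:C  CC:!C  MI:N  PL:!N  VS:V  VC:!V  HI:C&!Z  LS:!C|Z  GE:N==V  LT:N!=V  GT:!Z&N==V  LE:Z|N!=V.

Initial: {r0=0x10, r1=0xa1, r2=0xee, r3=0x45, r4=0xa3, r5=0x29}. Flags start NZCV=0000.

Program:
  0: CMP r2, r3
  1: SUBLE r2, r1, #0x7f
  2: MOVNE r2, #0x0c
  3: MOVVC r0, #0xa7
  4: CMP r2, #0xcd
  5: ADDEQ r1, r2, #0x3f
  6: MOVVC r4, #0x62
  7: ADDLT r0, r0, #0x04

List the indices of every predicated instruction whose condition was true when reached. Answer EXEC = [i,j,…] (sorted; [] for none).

0: ✓ CMP  NZCV=1010
1: ✓ SUBLE  r2←0x22
2: ✓ MOVNE  r2←0x0c
3: ✓ MOVVC  r0←0xa7
4: ✓ CMP  NZCV=0000
5: · ADDEQ
6: ✓ MOVVC  r4←0x62
7: · ADDLT

EXEC = [1,2,3,6]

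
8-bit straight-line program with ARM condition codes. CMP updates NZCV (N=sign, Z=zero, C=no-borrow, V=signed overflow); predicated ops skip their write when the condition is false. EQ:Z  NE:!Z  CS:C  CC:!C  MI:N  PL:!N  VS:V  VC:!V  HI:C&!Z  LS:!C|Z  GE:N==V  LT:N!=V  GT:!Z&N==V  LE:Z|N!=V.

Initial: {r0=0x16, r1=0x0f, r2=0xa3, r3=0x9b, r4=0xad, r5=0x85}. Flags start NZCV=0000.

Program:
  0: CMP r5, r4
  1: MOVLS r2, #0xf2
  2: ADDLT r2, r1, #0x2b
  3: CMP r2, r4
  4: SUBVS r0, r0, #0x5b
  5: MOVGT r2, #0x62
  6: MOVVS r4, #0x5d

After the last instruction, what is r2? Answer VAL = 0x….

0: ✓ CMP  NZCV=1000
1: ✓ MOVLS  r2←0xf2
2: ✓ ADDLT  r2←0x3a
3: ✓ CMP  NZCV=1001
4: ✓ SUBVS  r0←0xbb
5: ✓ MOVGT  r2←0x62
6: ✓ MOVVS  r4←0x5d

VAL = 0x62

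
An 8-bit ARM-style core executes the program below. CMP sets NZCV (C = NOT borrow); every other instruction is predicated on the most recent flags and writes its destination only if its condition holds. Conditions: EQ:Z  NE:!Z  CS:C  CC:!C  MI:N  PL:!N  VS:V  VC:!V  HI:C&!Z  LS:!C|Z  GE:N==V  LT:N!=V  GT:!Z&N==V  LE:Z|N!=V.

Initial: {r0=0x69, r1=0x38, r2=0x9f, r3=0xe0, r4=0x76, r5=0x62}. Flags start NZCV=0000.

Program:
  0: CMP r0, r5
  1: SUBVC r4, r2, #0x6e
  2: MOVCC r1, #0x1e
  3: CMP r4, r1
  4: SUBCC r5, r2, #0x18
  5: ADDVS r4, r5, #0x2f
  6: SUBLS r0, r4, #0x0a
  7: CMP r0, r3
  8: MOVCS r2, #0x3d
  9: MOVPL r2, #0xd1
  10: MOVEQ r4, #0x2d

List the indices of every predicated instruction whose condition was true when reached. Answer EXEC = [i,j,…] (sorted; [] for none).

EXEC = [1,4,6,9]

[0] flags=0010 → (cmp)
[1] flags=0010 VC?T → r4=0x31
[2] flags=0010 CC?F → skip
[3] flags=1000 → (cmp)
[4] flags=1000 CC?T → r5=0x87
[5] flags=1000 VS?F → skip
[6] flags=1000 LS?T → r0=0x27
[7] flags=0000 → (cmp)
[8] flags=0000 CS?F → skip
[9] flags=0000 PL?T → r2=0xd1
[10] flags=0000 EQ?F → skip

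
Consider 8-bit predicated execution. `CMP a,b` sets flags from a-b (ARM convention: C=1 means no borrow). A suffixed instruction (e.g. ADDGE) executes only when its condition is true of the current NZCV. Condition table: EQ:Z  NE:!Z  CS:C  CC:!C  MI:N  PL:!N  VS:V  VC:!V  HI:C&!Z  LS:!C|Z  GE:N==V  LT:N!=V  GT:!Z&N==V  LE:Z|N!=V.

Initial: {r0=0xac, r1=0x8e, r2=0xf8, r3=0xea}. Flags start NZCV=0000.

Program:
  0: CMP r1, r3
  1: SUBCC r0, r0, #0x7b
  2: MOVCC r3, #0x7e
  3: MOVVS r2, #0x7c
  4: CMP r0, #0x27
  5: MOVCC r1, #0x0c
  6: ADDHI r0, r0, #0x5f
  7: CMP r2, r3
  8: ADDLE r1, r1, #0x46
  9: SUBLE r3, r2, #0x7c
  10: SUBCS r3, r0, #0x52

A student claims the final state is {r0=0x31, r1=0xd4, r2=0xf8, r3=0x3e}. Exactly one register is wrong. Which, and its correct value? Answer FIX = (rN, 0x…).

0: ✓ CMP  NZCV=1000
1: ✓ SUBCC  r0←0x31
2: ✓ MOVCC  r3←0x7e
3: · MOVVS
4: ✓ CMP  NZCV=0010
5: · MOVCC
6: ✓ ADDHI  r0←0x90
7: ✓ CMP  NZCV=0011
8: ✓ ADDLE  r1←0xd4
9: ✓ SUBLE  r3←0x7c
10: ✓ SUBCS  r3←0x3e

FIX = (r0, 0x90)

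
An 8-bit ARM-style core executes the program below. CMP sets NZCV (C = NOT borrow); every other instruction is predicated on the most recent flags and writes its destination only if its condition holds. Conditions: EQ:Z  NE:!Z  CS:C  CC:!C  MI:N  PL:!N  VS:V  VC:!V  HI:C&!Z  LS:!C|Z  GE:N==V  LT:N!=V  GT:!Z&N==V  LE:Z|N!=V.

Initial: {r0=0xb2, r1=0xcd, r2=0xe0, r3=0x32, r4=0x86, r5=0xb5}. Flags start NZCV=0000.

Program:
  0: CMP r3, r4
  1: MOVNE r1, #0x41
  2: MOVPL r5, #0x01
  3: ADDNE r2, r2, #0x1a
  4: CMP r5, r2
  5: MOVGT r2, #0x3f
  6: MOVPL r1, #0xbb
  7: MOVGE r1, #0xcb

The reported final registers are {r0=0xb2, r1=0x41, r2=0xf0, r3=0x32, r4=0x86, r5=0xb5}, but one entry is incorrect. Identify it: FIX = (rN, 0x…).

FIX = (r2, 0xfa)

[0] flags=1001 → (cmp)
[1] flags=1001 NE?T → r1=0x41
[2] flags=1001 PL?F → skip
[3] flags=1001 NE?T → r2=0xfa
[4] flags=1000 → (cmp)
[5] flags=1000 GT?F → skip
[6] flags=1000 PL?F → skip
[7] flags=1000 GE?F → skip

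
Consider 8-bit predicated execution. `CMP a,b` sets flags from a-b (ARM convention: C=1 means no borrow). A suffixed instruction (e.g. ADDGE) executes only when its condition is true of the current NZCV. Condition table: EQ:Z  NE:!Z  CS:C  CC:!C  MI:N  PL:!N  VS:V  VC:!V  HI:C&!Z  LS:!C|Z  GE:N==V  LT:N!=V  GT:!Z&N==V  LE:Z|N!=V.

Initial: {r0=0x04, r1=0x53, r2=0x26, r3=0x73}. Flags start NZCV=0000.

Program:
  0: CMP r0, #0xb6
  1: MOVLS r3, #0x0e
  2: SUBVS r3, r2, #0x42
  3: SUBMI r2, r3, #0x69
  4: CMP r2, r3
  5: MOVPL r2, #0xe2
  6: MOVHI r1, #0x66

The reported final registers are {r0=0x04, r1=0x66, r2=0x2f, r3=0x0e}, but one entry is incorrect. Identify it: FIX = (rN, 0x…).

[0] flags=0000 → (cmp)
[1] flags=0000 LS?T → r3=0x0e
[2] flags=0000 VS?F → skip
[3] flags=0000 MI?F → skip
[4] flags=0010 → (cmp)
[5] flags=0010 PL?T → r2=0xe2
[6] flags=0010 HI?T → r1=0x66

FIX = (r2, 0xe2)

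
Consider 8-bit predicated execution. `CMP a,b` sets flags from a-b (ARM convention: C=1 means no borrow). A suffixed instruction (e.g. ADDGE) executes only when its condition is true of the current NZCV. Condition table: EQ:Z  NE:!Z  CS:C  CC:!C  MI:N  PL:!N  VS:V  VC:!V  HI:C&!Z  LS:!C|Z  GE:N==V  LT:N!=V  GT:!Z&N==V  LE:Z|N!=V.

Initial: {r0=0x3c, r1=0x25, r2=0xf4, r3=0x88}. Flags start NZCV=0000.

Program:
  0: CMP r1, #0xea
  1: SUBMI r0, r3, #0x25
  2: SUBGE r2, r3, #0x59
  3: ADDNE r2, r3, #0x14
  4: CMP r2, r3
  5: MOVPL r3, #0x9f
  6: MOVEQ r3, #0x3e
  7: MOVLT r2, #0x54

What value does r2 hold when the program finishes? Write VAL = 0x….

[0] flags=0000 → (cmp)
[1] flags=0000 MI?F → skip
[2] flags=0000 GE?T → r2=0x2f
[3] flags=0000 NE?T → r2=0x9c
[4] flags=0010 → (cmp)
[5] flags=0010 PL?T → r3=0x9f
[6] flags=0010 EQ?F → skip
[7] flags=0010 LT?F → skip

VAL = 0x9c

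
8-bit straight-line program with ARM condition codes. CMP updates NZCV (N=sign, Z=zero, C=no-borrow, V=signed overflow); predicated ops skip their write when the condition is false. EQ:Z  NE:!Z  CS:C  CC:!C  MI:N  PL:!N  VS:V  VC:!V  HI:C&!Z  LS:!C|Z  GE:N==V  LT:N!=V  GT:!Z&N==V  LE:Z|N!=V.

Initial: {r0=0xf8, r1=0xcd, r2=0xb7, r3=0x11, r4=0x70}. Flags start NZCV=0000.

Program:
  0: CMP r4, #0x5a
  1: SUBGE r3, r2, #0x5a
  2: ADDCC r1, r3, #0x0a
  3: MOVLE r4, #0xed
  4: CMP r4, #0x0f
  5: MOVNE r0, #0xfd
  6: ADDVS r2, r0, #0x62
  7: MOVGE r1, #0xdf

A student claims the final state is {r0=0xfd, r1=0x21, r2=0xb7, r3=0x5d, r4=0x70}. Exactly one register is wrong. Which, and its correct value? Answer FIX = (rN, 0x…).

FIX = (r1, 0xdf)

[0] flags=0010 → (cmp)
[1] flags=0010 GE?T → r3=0x5d
[2] flags=0010 CC?F → skip
[3] flags=0010 LE?F → skip
[4] flags=0010 → (cmp)
[5] flags=0010 NE?T → r0=0xfd
[6] flags=0010 VS?F → skip
[7] flags=0010 GE?T → r1=0xdf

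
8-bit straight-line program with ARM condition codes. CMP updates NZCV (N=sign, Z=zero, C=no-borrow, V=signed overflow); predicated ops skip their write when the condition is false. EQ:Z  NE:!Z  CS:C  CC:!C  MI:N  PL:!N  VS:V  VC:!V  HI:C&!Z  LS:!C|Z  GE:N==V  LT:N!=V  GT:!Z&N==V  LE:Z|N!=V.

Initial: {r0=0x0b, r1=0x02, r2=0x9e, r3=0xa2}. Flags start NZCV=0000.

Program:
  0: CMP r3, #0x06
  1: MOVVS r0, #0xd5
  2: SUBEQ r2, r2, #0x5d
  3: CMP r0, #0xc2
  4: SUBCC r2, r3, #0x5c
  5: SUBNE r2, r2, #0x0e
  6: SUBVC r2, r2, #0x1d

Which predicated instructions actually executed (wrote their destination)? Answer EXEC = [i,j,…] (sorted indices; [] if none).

EXEC = [4,5,6]

0: ✓ CMP  NZCV=1010
1: · MOVVS
2: · SUBEQ
3: ✓ CMP  NZCV=0000
4: ✓ SUBCC  r2←0x46
5: ✓ SUBNE  r2←0x38
6: ✓ SUBVC  r2←0x1b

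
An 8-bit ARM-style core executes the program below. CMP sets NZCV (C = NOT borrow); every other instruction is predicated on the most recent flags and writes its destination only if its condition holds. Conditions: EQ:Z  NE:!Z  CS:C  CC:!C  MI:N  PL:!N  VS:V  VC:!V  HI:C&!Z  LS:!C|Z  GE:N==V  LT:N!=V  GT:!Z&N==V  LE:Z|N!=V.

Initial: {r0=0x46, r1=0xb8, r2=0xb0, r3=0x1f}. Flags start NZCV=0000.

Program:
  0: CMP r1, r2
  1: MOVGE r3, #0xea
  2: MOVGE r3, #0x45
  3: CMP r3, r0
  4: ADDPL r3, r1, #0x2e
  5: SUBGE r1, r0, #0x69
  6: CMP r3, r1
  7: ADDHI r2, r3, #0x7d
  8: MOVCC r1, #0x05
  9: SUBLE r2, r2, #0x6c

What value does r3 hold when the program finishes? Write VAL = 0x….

0: ✓ CMP  NZCV=0010
1: ✓ MOVGE  r3←0xea
2: ✓ MOVGE  r3←0x45
3: ✓ CMP  NZCV=1000
4: · ADDPL
5: · SUBGE
6: ✓ CMP  NZCV=1001
7: · ADDHI
8: ✓ MOVCC  r1←0x05
9: · SUBLE

VAL = 0x45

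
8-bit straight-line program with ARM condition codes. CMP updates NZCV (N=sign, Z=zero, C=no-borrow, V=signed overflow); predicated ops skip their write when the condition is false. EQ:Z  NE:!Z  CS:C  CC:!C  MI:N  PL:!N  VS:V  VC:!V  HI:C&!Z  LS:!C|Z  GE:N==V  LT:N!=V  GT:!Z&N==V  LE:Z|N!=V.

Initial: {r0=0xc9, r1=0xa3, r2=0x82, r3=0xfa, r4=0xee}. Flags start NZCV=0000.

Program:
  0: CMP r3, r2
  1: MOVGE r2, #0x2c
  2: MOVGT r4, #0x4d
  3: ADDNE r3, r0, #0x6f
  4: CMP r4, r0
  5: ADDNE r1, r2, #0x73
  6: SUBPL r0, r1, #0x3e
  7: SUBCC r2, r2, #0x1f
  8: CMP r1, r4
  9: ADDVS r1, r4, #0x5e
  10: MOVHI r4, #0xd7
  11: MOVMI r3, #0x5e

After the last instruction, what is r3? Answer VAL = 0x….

[0] flags=0010 → (cmp)
[1] flags=0010 GE?T → r2=0x2c
[2] flags=0010 GT?T → r4=0x4d
[3] flags=0010 NE?T → r3=0x38
[4] flags=1001 → (cmp)
[5] flags=1001 NE?T → r1=0x9f
[6] flags=1001 PL?F → skip
[7] flags=1001 CC?T → r2=0x0d
[8] flags=0011 → (cmp)
[9] flags=0011 VS?T → r1=0xab
[10] flags=0011 HI?T → r4=0xd7
[11] flags=0011 MI?F → skip

VAL = 0x38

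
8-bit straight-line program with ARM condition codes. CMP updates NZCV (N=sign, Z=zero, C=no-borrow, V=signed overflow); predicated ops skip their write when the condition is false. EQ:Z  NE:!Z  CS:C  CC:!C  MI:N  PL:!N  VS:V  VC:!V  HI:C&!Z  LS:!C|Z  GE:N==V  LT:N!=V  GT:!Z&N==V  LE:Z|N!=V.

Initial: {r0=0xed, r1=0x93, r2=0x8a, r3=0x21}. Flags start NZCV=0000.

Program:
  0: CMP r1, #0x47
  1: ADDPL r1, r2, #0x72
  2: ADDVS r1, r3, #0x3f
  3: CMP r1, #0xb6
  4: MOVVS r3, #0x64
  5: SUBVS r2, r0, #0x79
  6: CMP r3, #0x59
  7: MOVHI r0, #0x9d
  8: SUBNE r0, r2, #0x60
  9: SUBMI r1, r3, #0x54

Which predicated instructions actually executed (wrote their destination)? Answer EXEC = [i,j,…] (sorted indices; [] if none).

EXEC = [1,2,4,5,7,8]

[0] flags=0011 → (cmp)
[1] flags=0011 PL?T → r1=0xfc
[2] flags=0011 VS?T → r1=0x60
[3] flags=1001 → (cmp)
[4] flags=1001 VS?T → r3=0x64
[5] flags=1001 VS?T → r2=0x74
[6] flags=0010 → (cmp)
[7] flags=0010 HI?T → r0=0x9d
[8] flags=0010 NE?T → r0=0x14
[9] flags=0010 MI?F → skip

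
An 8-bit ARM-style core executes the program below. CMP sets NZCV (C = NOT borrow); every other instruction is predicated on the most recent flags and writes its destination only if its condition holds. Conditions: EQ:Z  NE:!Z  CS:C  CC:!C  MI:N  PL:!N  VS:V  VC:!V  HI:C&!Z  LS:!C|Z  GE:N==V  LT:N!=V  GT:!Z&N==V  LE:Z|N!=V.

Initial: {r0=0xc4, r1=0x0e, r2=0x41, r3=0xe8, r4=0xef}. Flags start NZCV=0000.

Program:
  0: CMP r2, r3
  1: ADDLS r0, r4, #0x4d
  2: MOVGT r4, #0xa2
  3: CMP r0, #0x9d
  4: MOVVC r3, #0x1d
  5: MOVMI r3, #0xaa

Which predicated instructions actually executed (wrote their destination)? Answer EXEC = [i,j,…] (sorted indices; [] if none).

[0] flags=0000 → (cmp)
[1] flags=0000 LS?T → r0=0x3c
[2] flags=0000 GT?T → r4=0xa2
[3] flags=1001 → (cmp)
[4] flags=1001 VC?F → skip
[5] flags=1001 MI?T → r3=0xaa

EXEC = [1,2,5]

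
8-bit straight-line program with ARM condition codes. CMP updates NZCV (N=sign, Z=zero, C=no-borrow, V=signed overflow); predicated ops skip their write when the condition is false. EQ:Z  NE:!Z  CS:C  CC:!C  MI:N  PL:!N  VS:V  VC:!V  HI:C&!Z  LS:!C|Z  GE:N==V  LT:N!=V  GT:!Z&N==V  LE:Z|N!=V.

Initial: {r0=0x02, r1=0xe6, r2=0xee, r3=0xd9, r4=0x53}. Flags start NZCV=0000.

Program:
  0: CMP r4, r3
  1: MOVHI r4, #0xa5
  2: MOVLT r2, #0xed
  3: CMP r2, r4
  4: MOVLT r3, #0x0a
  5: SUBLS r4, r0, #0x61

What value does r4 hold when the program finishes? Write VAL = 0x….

VAL = 0x53

0: ✓ CMP  NZCV=0000
1: · MOVHI
2: · MOVLT
3: ✓ CMP  NZCV=1010
4: ✓ MOVLT  r3←0x0a
5: · SUBLS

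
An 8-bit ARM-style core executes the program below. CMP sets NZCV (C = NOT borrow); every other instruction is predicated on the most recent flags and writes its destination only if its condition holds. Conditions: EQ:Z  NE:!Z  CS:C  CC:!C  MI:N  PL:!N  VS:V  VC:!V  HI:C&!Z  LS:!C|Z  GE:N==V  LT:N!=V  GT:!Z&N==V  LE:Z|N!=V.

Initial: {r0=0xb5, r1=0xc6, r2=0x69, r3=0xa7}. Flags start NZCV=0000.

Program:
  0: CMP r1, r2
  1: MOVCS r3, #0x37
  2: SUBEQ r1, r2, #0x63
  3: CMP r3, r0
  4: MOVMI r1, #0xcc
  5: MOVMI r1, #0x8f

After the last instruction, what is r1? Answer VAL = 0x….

0: ✓ CMP  NZCV=0011
1: ✓ MOVCS  r3←0x37
2: · SUBEQ
3: ✓ CMP  NZCV=1001
4: ✓ MOVMI  r1←0xcc
5: ✓ MOVMI  r1←0x8f

VAL = 0x8f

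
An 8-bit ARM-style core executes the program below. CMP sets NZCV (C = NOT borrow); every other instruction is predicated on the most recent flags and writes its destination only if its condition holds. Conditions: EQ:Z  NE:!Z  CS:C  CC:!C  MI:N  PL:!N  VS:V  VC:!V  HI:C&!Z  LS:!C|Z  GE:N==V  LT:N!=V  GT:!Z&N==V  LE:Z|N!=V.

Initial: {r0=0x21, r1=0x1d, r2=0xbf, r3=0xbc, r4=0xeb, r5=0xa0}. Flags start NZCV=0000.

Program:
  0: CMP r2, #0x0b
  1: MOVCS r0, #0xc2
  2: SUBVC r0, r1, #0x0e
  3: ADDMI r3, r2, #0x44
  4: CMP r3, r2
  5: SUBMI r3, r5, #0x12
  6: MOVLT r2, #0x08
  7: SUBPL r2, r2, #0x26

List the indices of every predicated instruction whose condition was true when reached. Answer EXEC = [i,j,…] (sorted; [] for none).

0: ✓ CMP  NZCV=1010
1: ✓ MOVCS  r0←0xc2
2: ✓ SUBVC  r0←0x0f
3: ✓ ADDMI  r3←0x03
4: ✓ CMP  NZCV=0000
5: · SUBMI
6: · MOVLT
7: ✓ SUBPL  r2←0x99

EXEC = [1,2,3,7]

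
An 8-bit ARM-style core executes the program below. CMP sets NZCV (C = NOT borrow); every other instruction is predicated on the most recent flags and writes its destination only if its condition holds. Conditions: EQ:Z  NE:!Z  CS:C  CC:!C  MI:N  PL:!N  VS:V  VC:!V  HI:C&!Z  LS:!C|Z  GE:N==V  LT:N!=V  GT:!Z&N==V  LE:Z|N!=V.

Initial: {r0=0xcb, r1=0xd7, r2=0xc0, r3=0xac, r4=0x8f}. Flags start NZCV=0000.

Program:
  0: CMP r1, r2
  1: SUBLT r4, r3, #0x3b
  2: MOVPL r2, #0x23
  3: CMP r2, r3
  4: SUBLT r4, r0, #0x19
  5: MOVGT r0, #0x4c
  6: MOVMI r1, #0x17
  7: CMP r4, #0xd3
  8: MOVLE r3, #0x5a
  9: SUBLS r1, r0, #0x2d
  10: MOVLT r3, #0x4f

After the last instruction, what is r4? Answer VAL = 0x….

VAL = 0x8f

0: ✓ CMP  NZCV=0010
1: · SUBLT
2: ✓ MOVPL  r2←0x23
3: ✓ CMP  NZCV=0000
4: · SUBLT
5: ✓ MOVGT  r0←0x4c
6: · MOVMI
7: ✓ CMP  NZCV=1000
8: ✓ MOVLE  r3←0x5a
9: ✓ SUBLS  r1←0x1f
10: ✓ MOVLT  r3←0x4f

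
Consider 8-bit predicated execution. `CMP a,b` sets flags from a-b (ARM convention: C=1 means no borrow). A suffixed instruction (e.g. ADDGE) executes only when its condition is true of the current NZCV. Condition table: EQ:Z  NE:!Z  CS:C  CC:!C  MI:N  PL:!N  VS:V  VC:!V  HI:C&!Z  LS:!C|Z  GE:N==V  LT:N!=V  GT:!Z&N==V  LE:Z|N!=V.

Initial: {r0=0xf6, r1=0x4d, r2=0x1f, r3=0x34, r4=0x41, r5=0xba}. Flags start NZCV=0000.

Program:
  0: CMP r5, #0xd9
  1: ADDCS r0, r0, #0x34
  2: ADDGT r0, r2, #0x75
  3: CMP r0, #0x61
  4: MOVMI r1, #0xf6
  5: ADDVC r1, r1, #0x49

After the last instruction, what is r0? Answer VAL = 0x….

0: ✓ CMP  NZCV=1000
1: · ADDCS
2: · ADDGT
3: ✓ CMP  NZCV=1010
4: ✓ MOVMI  r1←0xf6
5: ✓ ADDVC  r1←0x3f

VAL = 0xf6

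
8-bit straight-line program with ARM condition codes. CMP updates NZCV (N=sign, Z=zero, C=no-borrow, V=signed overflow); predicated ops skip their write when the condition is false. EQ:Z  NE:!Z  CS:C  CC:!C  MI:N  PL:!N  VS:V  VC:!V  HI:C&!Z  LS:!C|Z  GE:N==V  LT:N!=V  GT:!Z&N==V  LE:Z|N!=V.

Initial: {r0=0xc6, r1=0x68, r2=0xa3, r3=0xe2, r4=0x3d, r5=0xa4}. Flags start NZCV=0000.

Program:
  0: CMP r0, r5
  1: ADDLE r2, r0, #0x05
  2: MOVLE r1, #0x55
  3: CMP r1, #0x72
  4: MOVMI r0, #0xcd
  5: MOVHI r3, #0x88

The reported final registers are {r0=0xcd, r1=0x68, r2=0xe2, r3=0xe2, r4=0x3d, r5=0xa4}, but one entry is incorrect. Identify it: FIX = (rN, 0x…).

FIX = (r2, 0xa3)

0: ✓ CMP  NZCV=0010
1: · ADDLE
2: · MOVLE
3: ✓ CMP  NZCV=1000
4: ✓ MOVMI  r0←0xcd
5: · MOVHI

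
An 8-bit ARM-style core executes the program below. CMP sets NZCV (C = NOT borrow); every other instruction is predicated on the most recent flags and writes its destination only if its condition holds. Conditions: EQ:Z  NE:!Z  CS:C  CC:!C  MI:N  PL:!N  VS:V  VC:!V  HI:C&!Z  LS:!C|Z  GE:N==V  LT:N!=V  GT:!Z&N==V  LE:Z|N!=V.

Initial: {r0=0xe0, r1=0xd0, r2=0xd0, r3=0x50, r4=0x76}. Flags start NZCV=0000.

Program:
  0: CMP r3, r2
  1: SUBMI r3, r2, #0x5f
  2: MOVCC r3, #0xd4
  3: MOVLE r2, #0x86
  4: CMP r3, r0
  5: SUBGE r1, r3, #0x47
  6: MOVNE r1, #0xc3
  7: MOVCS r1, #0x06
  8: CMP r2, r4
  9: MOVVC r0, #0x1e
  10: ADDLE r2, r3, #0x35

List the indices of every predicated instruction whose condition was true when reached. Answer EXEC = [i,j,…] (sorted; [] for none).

EXEC = [1,2,6,10]

0: ✓ CMP  NZCV=1001
1: ✓ SUBMI  r3←0x71
2: ✓ MOVCC  r3←0xd4
3: · MOVLE
4: ✓ CMP  NZCV=1000
5: · SUBGE
6: ✓ MOVNE  r1←0xc3
7: · MOVCS
8: ✓ CMP  NZCV=0011
9: · MOVVC
10: ✓ ADDLE  r2←0x09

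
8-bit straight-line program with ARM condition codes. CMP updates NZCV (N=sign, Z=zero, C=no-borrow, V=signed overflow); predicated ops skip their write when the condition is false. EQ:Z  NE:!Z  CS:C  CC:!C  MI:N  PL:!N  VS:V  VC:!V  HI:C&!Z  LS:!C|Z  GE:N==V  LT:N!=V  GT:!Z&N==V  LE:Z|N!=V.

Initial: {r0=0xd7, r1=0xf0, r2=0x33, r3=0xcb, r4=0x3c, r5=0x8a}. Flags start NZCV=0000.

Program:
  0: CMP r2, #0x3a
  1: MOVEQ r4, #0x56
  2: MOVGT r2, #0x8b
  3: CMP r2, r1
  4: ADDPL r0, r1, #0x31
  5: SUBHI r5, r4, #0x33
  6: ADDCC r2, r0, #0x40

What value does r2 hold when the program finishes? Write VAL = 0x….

0: ✓ CMP  NZCV=1000
1: · MOVEQ
2: · MOVGT
3: ✓ CMP  NZCV=0000
4: ✓ ADDPL  r0←0x21
5: · SUBHI
6: ✓ ADDCC  r2←0x61

VAL = 0x61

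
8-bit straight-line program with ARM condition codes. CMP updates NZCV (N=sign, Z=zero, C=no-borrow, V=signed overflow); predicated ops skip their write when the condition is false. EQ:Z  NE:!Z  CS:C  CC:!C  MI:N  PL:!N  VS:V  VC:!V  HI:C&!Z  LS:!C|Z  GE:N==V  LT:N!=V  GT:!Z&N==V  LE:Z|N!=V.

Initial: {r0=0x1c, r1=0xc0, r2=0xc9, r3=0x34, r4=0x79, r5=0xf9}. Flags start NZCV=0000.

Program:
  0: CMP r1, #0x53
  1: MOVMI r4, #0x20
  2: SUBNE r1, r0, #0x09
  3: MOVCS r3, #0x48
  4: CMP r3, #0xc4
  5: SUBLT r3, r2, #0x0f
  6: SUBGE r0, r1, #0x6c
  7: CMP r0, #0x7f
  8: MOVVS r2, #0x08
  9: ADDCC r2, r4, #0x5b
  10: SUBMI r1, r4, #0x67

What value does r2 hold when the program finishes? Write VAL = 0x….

[0] flags=0011 → (cmp)
[1] flags=0011 MI?F → skip
[2] flags=0011 NE?T → r1=0x13
[3] flags=0011 CS?T → r3=0x48
[4] flags=1001 → (cmp)
[5] flags=1001 LT?F → skip
[6] flags=1001 GE?T → r0=0xa7
[7] flags=0011 → (cmp)
[8] flags=0011 VS?T → r2=0x08
[9] flags=0011 CC?F → skip
[10] flags=0011 MI?F → skip

VAL = 0x08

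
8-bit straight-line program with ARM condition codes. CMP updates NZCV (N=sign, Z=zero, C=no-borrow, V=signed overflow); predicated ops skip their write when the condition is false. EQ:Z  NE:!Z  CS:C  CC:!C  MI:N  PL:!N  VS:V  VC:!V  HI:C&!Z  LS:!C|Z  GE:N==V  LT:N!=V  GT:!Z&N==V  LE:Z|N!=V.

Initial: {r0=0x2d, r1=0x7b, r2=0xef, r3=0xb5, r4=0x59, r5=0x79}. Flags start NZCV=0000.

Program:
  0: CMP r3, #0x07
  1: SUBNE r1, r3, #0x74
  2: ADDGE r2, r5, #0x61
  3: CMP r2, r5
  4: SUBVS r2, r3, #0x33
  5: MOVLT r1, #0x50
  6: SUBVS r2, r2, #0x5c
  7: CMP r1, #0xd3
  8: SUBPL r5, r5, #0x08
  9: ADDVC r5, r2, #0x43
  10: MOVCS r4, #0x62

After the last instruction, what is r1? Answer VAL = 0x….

[0] flags=1010 → (cmp)
[1] flags=1010 NE?T → r1=0x41
[2] flags=1010 GE?F → skip
[3] flags=0011 → (cmp)
[4] flags=0011 VS?T → r2=0x82
[5] flags=0011 LT?T → r1=0x50
[6] flags=0011 VS?T → r2=0x26
[7] flags=0000 → (cmp)
[8] flags=0000 PL?T → r5=0x71
[9] flags=0000 VC?T → r5=0x69
[10] flags=0000 CS?F → skip

VAL = 0x50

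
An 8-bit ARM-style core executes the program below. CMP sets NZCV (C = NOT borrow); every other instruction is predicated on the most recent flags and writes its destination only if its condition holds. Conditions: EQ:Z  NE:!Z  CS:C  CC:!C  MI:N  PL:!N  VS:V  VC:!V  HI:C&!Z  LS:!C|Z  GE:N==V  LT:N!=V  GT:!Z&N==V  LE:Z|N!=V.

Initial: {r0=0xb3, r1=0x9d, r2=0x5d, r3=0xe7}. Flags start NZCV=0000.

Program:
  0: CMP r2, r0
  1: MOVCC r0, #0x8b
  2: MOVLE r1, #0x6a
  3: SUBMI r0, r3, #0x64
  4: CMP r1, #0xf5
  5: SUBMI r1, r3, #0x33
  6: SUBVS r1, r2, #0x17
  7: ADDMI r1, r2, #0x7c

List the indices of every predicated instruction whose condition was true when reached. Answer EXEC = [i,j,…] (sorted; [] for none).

0: ✓ CMP  NZCV=1001
1: ✓ MOVCC  r0←0x8b
2: · MOVLE
3: ✓ SUBMI  r0←0x83
4: ✓ CMP  NZCV=1000
5: ✓ SUBMI  r1←0xb4
6: · SUBVS
7: ✓ ADDMI  r1←0xd9

EXEC = [1,3,5,7]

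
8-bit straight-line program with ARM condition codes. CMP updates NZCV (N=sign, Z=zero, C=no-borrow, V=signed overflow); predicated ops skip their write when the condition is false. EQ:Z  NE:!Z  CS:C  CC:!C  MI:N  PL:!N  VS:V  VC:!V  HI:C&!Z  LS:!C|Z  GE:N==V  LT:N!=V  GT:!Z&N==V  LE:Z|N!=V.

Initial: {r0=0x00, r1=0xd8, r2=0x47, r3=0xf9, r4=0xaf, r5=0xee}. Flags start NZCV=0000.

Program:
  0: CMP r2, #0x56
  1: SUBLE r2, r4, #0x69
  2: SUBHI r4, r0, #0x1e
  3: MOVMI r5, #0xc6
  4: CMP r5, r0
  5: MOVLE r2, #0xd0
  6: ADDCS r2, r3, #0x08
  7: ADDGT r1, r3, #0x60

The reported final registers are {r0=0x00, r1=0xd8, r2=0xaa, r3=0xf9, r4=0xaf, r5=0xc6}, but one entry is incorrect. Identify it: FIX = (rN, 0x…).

FIX = (r2, 0x01)

[0] flags=1000 → (cmp)
[1] flags=1000 LE?T → r2=0x46
[2] flags=1000 HI?F → skip
[3] flags=1000 MI?T → r5=0xc6
[4] flags=1010 → (cmp)
[5] flags=1010 LE?T → r2=0xd0
[6] flags=1010 CS?T → r2=0x01
[7] flags=1010 GT?F → skip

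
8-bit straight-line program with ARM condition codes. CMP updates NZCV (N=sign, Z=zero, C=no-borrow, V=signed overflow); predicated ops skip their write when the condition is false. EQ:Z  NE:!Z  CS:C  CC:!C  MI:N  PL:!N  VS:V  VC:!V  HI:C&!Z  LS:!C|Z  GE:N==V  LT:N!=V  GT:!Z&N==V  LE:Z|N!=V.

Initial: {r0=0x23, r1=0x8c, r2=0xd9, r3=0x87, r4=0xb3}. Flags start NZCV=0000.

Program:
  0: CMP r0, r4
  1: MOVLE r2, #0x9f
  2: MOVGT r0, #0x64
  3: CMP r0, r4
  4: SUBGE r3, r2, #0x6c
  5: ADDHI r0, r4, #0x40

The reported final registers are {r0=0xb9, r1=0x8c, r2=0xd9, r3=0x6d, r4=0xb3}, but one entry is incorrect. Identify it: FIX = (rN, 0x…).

FIX = (r0, 0x64)

[0] flags=0000 → (cmp)
[1] flags=0000 LE?F → skip
[2] flags=0000 GT?T → r0=0x64
[3] flags=1001 → (cmp)
[4] flags=1001 GE?T → r3=0x6d
[5] flags=1001 HI?F → skip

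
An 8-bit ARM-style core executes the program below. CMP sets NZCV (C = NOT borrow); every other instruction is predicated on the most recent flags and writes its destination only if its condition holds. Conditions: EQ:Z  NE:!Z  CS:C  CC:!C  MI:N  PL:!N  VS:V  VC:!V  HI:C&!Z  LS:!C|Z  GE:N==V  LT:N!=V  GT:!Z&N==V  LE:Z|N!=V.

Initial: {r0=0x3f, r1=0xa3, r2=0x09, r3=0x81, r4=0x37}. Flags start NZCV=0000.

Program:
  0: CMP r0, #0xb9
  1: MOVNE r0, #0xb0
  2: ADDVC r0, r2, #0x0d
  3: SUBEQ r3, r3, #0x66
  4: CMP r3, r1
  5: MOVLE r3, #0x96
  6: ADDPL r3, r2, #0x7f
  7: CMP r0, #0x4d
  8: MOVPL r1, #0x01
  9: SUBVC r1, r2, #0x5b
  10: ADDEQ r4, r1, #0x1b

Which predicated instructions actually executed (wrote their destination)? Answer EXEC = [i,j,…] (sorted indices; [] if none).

EXEC = [1,5,8]

[0] flags=1001 → (cmp)
[1] flags=1001 NE?T → r0=0xb0
[2] flags=1001 VC?F → skip
[3] flags=1001 EQ?F → skip
[4] flags=1000 → (cmp)
[5] flags=1000 LE?T → r3=0x96
[6] flags=1000 PL?F → skip
[7] flags=0011 → (cmp)
[8] flags=0011 PL?T → r1=0x01
[9] flags=0011 VC?F → skip
[10] flags=0011 EQ?F → skip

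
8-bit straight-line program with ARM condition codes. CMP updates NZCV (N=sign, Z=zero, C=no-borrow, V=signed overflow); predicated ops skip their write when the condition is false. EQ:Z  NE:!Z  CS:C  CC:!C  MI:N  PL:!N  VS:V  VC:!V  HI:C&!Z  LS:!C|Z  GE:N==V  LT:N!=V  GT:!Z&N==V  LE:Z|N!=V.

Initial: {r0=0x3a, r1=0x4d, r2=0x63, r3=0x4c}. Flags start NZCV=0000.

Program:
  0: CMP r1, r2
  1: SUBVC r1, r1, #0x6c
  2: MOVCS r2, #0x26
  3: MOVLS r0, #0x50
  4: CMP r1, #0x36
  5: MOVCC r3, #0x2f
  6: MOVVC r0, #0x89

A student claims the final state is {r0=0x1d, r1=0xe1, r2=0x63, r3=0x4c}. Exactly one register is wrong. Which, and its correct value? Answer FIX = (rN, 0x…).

FIX = (r0, 0x89)

[0] flags=1000 → (cmp)
[1] flags=1000 VC?T → r1=0xe1
[2] flags=1000 CS?F → skip
[3] flags=1000 LS?T → r0=0x50
[4] flags=1010 → (cmp)
[5] flags=1010 CC?F → skip
[6] flags=1010 VC?T → r0=0x89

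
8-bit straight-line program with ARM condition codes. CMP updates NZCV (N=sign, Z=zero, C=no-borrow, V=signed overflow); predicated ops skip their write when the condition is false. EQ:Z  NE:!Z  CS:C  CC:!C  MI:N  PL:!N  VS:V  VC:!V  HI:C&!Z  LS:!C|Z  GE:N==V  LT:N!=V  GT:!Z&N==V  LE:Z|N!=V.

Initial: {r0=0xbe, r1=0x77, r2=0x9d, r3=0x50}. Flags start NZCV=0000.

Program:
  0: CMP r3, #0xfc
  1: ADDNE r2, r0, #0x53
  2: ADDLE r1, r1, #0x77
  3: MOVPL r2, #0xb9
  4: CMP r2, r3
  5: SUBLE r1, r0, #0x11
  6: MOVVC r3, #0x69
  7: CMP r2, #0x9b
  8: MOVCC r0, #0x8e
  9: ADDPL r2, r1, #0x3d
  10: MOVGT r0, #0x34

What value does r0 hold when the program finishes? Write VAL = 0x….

0: ✓ CMP  NZCV=0000
1: ✓ ADDNE  r2←0x11
2: · ADDLE
3: ✓ MOVPL  r2←0xb9
4: ✓ CMP  NZCV=0011
5: ✓ SUBLE  r1←0xad
6: · MOVVC
7: ✓ CMP  NZCV=0010
8: · MOVCC
9: ✓ ADDPL  r2←0xea
10: ✓ MOVGT  r0←0x34

VAL = 0x34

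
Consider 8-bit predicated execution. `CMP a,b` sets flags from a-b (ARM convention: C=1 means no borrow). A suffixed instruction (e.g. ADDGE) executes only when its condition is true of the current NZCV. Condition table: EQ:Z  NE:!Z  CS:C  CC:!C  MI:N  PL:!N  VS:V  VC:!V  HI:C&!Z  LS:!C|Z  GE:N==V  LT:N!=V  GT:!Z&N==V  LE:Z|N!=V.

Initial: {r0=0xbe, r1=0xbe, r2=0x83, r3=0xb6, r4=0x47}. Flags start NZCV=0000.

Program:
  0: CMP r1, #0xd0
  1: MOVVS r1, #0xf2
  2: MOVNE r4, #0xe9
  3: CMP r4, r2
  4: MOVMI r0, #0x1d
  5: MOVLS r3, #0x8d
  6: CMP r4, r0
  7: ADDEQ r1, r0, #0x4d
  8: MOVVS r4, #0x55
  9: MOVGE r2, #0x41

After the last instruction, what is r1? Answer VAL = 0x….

0: ✓ CMP  NZCV=1000
1: · MOVVS
2: ✓ MOVNE  r4←0xe9
3: ✓ CMP  NZCV=0010
4: · MOVMI
5: · MOVLS
6: ✓ CMP  NZCV=0010
7: · ADDEQ
8: · MOVVS
9: ✓ MOVGE  r2←0x41

VAL = 0xbe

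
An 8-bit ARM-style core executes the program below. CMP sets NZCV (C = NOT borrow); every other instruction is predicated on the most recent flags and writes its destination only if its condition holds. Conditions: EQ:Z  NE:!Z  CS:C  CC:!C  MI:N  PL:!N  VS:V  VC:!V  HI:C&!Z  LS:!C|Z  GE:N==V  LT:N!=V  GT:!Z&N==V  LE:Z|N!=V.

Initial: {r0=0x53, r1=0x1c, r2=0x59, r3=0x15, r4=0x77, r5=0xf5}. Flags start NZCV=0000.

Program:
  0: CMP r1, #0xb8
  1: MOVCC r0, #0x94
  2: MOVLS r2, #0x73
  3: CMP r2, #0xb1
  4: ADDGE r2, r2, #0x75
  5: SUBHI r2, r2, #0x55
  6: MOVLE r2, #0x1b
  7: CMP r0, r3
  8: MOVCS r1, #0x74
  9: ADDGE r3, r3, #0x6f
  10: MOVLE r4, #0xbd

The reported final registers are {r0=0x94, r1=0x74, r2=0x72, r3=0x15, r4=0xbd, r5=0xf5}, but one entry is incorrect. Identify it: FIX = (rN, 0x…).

0: ✓ CMP  NZCV=0000
1: ✓ MOVCC  r0←0x94
2: ✓ MOVLS  r2←0x73
3: ✓ CMP  NZCV=1001
4: ✓ ADDGE  r2←0xe8
5: · SUBHI
6: · MOVLE
7: ✓ CMP  NZCV=0011
8: ✓ MOVCS  r1←0x74
9: · ADDGE
10: ✓ MOVLE  r4←0xbd

FIX = (r2, 0xe8)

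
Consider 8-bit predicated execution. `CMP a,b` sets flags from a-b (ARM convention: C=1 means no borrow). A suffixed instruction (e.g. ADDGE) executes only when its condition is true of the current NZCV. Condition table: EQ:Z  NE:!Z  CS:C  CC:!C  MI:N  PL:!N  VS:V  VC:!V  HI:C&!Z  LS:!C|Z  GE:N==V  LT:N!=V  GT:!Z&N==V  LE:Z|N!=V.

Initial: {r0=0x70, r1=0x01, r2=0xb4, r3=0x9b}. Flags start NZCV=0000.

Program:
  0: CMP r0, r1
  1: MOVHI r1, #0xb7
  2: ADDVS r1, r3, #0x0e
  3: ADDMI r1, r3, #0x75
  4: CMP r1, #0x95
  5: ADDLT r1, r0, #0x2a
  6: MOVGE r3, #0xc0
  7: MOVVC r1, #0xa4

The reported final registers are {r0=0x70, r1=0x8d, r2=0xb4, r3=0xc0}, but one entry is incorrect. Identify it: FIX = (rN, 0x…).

0: ✓ CMP  NZCV=0010
1: ✓ MOVHI  r1←0xb7
2: · ADDVS
3: · ADDMI
4: ✓ CMP  NZCV=0010
5: · ADDLT
6: ✓ MOVGE  r3←0xc0
7: ✓ MOVVC  r1←0xa4

FIX = (r1, 0xa4)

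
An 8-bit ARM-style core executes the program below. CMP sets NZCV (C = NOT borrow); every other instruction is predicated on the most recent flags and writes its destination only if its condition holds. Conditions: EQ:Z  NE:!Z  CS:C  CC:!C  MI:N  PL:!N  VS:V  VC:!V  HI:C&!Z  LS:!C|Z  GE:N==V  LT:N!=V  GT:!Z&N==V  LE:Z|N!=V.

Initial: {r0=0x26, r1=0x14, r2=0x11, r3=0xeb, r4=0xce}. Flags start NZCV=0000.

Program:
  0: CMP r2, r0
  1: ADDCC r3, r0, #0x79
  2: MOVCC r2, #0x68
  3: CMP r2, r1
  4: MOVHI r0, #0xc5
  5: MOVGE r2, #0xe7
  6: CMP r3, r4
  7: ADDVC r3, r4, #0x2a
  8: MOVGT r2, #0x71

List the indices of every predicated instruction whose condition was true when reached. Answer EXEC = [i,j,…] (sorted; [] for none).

0: ✓ CMP  NZCV=1000
1: ✓ ADDCC  r3←0x9f
2: ✓ MOVCC  r2←0x68
3: ✓ CMP  NZCV=0010
4: ✓ MOVHI  r0←0xc5
5: ✓ MOVGE  r2←0xe7
6: ✓ CMP  NZCV=1000
7: ✓ ADDVC  r3←0xf8
8: · MOVGT

EXEC = [1,2,4,5,7]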